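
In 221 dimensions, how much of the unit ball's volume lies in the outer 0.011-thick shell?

1 - (1-0.011)^221 ≈ 0.913228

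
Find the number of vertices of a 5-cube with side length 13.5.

The 5-cube has 2^5 = 32 vertices.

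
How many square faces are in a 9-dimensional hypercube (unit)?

Number of 2-faces = C(9,2) · 2^(9-2) = 36 · 128 = 4608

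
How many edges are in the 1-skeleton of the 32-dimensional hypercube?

Number of 1-faces = C(32,1)·2^(32-1) = 32·2147483648 = 68719476736.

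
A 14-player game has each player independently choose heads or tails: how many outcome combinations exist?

The 14-cube has 2^14 = 16384 vertices.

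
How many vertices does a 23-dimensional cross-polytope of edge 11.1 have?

The 23-dimensional cross-polytope has 2n = 2·23 = 46 vertices.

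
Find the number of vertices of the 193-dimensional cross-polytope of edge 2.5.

The vertices are ±e_1, ..., ±e_193, so there are 2·193 = 386.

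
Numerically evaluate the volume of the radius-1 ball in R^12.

V_12(1) = π^(12/2) · (1)^12 / Γ(12/2 + 1) = π^6/720 ≈ 1.33526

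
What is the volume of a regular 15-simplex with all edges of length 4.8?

V_15 = √(16) · 4.8^15 / (15! · 2^(15/2)) ≈ 0.000279546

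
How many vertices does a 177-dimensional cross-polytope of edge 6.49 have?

An n-cross-polytope has 2n vertices; here n = 177, giving 354.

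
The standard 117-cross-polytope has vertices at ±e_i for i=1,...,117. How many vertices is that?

The 117-dimensional cross-polytope has 2n = 2·117 = 234 vertices.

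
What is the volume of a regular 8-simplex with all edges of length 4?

V = (4^8 / 8!) · √((8+1) / 2^8) ≈ 0.304762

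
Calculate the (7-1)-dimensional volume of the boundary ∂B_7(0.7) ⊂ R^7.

|∂B_7(0.7)| ≈ 3.89105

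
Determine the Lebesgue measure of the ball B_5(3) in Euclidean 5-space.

V = 648·π^2/5 ≈ 1279.1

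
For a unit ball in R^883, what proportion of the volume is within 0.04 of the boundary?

Shell fraction = 1 - (1-0.04)^883 ≈ 1 - 2.216e-16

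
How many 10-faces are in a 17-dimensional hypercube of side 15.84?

Number of 10-faces = C(17,10) · 2^(17-10) = 19448 · 128 = 2489344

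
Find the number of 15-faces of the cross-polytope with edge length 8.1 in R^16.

f_15(16-orthoplex) = 2^16 · (16 choose 16) = 65536.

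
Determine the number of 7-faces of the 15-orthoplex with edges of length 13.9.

An n-cross-polytope has 2^(k+1)·C(n,k+1) k-faces. Here 2^8·C(15,8) = 256·6435 = 1647360.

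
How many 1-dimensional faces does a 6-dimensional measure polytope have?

Number of 1-faces = C(6,1) · 2^(6-1) = 6 · 32 = 192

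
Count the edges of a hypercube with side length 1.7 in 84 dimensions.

Number of 1-faces = C(84,1)·2^(84-1) = 84·9671406556917033397649408 = 812398150781030805402550272.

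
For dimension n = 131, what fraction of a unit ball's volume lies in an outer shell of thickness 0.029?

1 - (1-0.029)^131 ≈ 0.97883 ≈ 97.88%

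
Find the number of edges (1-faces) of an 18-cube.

Number of 1-faces = C(18,1) · 2^(18-1) = 18 · 131072 = 2359296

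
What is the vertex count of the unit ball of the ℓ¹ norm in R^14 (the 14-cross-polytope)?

Number of vertices = 2n = 28.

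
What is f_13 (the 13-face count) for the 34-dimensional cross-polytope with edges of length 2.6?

Each 13-face is the convex hull of 14 vertices, one chosen as ±e_i from each of 14 distinct axes: 2^14·C(34,14) = 22806128885760.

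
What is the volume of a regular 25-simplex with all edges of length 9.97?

V_25 = √(26) · 9.97^25 / (25! · 2^(25/2)) ≈ 0.000526435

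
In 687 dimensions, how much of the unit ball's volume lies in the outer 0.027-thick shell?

V(inner)/V(outer) = ((1-0.027)/1)^687 ≈ 6.816e-09, so the shell fraction is 0.9999999932.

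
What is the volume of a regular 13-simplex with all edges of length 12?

Volume = 12^13 · √(14/2^13) / 13! ≈ 710.305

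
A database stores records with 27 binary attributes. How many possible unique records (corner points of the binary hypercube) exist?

An n-cube has 2^n vertices; for n = 27 that is 2^27 = 134217728.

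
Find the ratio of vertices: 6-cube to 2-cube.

The 6-cube has 2^6 = 64 vertices. The 2-cube has 2^2 = 4 vertices. Ratio: 64/4 = 16.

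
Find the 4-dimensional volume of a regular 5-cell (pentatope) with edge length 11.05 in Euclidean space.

V_4 = √(5) · 11.05^4 / (4! · 2^(4/2)) ≈ 347.266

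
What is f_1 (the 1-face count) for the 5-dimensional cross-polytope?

Number of 1-faces = 2^(1+1) · C(5,1+1) = 4 · 10 = 40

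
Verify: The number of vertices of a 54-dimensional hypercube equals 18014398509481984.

True. The 54-cube has 2^54 = 18014398509481984 vertices.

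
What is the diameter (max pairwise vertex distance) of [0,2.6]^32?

The space diagonal of an n-cube of side s is s√n. Here 2.6·√32 ≈ 14.7078.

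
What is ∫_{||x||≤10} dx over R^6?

The n-ball volume is π^(n/2)·r^n/Γ(n/2+1). With n=6, r=10: V = 500000·π^3/3 ≈ 5.16771e+06.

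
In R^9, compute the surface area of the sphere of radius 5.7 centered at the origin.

S = n·V_n(r)/r = 9·V_9(5.7)/5.7 (volume-to-surface relation), giving 3.30795e+07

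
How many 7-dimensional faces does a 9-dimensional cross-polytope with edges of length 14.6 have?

An n-cross-polytope has 2^(k+1)·C(n,k+1) k-faces. Here 2^8·C(9,8) = 256·9 = 2304.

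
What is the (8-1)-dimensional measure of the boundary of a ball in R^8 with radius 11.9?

The surface area of an n-ball is 2π^(n/2) r^(n-1) / Γ(n/2). For n=8, r=11.9: 1.09725e+09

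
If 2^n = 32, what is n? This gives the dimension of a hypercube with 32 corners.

n = log_2(32) = 5.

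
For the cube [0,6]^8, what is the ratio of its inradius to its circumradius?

Ratio = (s/2)/(s√8/2) = 8^(-1/2) ≈ 0.353553.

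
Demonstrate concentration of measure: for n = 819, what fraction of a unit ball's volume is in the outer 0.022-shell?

1 - (1-0.022)^819 ≈ 0.9999999878 ≈ 99.999999%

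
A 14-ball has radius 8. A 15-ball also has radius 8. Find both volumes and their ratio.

V_14(8) ≈ 2.63559e+12. V_15(8) ≈ 1.34208e+13. Ratio V_14/V_15 ≈ 0.1964.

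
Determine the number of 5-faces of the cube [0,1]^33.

An n-cube has C(n,k)·2^(n-k) k-faces. Here C(33,5)·2^28 = 237336·268435456 = 63709397385216.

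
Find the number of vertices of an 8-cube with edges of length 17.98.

The 8-cube has 2^8 = 256 vertices.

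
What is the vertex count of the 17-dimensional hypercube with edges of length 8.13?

The 17-cube has 2^17 = 131072 vertices.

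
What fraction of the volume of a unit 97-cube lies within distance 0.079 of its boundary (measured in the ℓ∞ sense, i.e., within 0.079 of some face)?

Shell fraction = 1 - (1-0.158)^97 ≈ 0.9999999431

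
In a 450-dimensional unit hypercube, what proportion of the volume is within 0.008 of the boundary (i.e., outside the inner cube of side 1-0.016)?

Shell fraction = 1 - (1-0.016)^450 ≈ 0.999296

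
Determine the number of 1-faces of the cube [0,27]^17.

Choose 1 of 17 axes to span the face (C(17,1) = 17 ways), then fix each of the remaining 16 coordinates at one of its two extreme values (2^16 = 65536 ways): 17·65536 = 1114112.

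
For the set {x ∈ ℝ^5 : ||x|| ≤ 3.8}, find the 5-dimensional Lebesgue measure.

Volume = π^{5/2}·(3.8)^5/Γ(7/2) ≈ 4170.77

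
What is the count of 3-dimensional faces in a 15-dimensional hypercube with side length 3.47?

f_3(15-cube) = (15 choose 3) · 2^12 = 1863680.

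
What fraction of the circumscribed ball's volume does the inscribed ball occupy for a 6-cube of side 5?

Volume scales as r^n, and r_in/r_out = 1/√6, giving (1/√6)^6 ≈ 0.00462963.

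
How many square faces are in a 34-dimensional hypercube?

An n-cube has C(n,k)·2^(n-k) k-faces. Here C(34,2)·2^32 = 561·4294967296 = 2409476653056.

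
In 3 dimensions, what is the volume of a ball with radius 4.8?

V_3(4.8) = π^(3/2) · (4.8)^3 / Γ(3/2 + 1) ≈ 463.247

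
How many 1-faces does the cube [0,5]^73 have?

An n-cube has n·2^(n-1) edges. With n = 73: 73·4722366482869645213696 = 344732753249484100599808.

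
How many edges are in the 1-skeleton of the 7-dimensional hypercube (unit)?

Each of the 2^7 = 128 vertices has degree 7; total edges = 7·2^7/2 = 448.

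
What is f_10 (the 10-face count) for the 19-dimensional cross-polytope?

Number of 10-faces = 2^(10+1) · C(19,10+1) = 2048 · 75582 = 154791936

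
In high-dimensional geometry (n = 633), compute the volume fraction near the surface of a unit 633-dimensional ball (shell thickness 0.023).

1 - (1-0.023)^633 ≈ 0.9999995989 ≈ 99.999960%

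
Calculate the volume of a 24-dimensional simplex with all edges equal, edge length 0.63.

For a regular n-simplex with edge a, V = (a^n / n!)·√((n+1)/2^n). With a=0.63, n=24: V ≈ 3.00661e-32.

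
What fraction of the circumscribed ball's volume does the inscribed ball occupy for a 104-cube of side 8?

The radii are 8/2 and 8√104/2, so the volume ratio is (1/√104)^104 = 104^{-104/2} ≈ 1.30097e-105.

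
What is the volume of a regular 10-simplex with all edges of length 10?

For a regular n-simplex with edge a, V = (a^n / n!)·√((n+1)/2^n). With a=10, n=10: V ≈ 285.617.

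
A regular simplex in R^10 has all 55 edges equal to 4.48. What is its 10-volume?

Volume = 4.48^10 · √(11/2^10) / 10! ≈ 0.0930172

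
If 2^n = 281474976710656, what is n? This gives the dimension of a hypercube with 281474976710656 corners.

2^n = 281474976710656 ⇒ n = log_2(281474976710656) = 48.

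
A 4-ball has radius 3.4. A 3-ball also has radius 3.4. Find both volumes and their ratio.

V_4(3.4) ≈ 659.455. V_3(3.4) ≈ 164.636. Ratio V_4/V_3 ≈ 4.006.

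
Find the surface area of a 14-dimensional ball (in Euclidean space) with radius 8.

|∂B_14(8)| = 68719476736·π^7/45 ≈ 4.61229e+12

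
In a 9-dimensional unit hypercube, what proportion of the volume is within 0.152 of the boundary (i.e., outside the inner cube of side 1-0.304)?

1 - (1 - 2·0.152)^9 = 1 - 0.696^9 ≈ 0.961675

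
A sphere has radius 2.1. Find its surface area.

The surface area of an n-ball is 2π^(n/2) r^(n-1) / Γ(n/2). For n=3, r=2.1: 4πr² = 4π·(2.1)² ≈ 55.4177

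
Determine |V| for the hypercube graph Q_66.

An n-cube has 2^n vertices; for n = 66 that is 2^66 = 73786976294838206464.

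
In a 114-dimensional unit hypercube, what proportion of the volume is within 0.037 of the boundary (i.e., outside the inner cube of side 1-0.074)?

The inner cube has side 1-2·0.037 = 0.926 and volume (0.926)^114 ≈ 0.0001562, so the shell holds 0.999844 of the volume.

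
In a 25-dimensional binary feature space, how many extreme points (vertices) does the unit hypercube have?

An n-cube has 2^n vertices; for n = 25 that is 2^25 = 33554432.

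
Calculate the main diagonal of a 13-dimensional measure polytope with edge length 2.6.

The space diagonal of an n-cube of side s is s√n. Here 2.6·√13 ≈ 9.37443.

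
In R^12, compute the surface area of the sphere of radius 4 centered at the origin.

The surface area of an n-ball is 2π^(n/2) r^(n-1) / Γ(n/2). For n=12, r=4: 1048576·π^6/15 ≈ 6.7206e+07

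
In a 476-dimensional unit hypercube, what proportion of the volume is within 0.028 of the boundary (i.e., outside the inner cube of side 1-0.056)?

The inner cube has side 1-2·0.028 = 0.944 and volume (0.944)^476 ≈ 1.221e-12, so the shell holds 1 - 1.221e-12 of the volume.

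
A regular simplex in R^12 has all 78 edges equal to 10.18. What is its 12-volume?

For a regular n-simplex with edge a, V = (a^n / n!)·√((n+1)/2^n). With a=10.18, n=12: V ≈ 145.689.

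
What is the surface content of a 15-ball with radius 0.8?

The surface area of an n-ball is 2π^(n/2) r^(n-1) / Γ(n/2). For n=15, r=0.8: 0.251641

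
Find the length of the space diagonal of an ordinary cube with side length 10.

The space diagonal of an n-cube of side s is s√n. Here 10·√3 ≈ 17.3205.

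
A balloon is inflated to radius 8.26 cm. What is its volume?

V_3(8.26) = π^(3/2) · (8.26)^3 / Γ(3/2 + 1) ≈ 2360.63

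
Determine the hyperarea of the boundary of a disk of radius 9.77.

S_2(9.77) = 2·π^(2/2)·(9.77)^1 / Γ(2/2) = 2πr = 2π·9.77 ≈ 61.3867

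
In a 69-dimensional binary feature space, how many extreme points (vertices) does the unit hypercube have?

Number of vertices = 2^69 = 590295810358705651712.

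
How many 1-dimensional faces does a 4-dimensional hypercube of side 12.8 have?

An n-cube has C(n,k)·2^(n-k) k-faces. Here C(4,1)·2^3 = 4·8 = 32.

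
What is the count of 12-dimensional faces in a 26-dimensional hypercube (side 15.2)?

Choose 12 of 26 axes to span the face (C(26,12) = 9657700 ways), then fix each of the remaining 14 coordinates at one of its two extreme values (2^14 = 16384 ways): 9657700·16384 = 158231756800.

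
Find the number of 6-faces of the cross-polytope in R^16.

Each 6-face is the convex hull of 7 vertices, one chosen as ±e_i from each of 7 distinct axes: 2^7·C(16,7) = 1464320.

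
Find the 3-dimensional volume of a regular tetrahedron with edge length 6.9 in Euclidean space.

Volume = (√2/12) · 6.9³ = 38.7152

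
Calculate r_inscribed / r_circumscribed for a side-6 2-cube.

For an n-cube of any side s, the inradius is s/2 and the circumradius is s√n/2, so the ratio is 1/√2 ≈ 0.707107.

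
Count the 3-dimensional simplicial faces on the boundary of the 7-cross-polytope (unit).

f_3(7-orthoplex) = 2^4 · (7 choose 4) = 560.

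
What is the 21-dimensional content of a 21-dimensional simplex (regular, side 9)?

Volume = 9^21 · √(22/2^21) / 21! ≈ 0.00693658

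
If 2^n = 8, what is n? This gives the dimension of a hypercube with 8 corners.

2^n = 8 ⇒ n = log_2(8) = 3.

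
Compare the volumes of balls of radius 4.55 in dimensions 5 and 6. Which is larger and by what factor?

V_5(4.55) ≈ 10264.9, V_6(4.55) ≈ 45852.9. The 6-ball is larger by a factor of 4.467.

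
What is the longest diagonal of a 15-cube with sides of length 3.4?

||(3.4,3.4,...,3.4)|| = √(15)·3.4 ≈ 13.1681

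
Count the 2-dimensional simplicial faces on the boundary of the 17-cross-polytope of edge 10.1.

Number of 2-faces = 2^(2+1) · C(17,2+1) = 8 · 680 = 5440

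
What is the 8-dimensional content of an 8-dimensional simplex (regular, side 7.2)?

V_8 = √(9) · 7.2^8 / (8! · 2^(8/2)) ≈ 33.5846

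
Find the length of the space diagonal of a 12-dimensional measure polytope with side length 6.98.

Diagonal = √12 · 6.98 ≈ 24.1794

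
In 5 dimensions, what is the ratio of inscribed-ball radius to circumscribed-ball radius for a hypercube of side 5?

r_in = 5/2 (half the side); r_out = 5√5/2 (half the diagonal). Ratio = 1/√5 ≈ 0.447214.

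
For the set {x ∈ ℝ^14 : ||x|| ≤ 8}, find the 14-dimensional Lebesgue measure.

V_14(8) = π^(14/2) · (8)^14 / Γ(14/2 + 1) = 274877906944·π^7/315 ≈ 2.63559e+12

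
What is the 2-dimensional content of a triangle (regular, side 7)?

Area = (√3/4) · 7² = 21.2176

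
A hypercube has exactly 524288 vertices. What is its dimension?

Since 2^n = 524288, we have n = 19.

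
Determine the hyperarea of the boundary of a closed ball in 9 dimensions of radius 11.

S = n·V_n(r)/r = 9·V_9(11)/11 (volume-to-surface relation), giving 6859484192·π^4/105 ≈ 6.36358e+09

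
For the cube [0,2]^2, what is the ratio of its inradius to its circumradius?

r_in / r_out = (2/2) / (2√2/2) = 1/√2 ≈ 0.707107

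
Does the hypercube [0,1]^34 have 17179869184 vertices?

True. The 34-cube has 2^34 = 17179869184 vertices.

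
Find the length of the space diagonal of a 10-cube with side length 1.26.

||(1.26,1.26,...,1.26)|| = √(10)·1.26 ≈ 3.98447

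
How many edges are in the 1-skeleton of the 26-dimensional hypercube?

An n-cube has n·2^(n-1) edges. With n = 26: 26·33554432 = 872415232.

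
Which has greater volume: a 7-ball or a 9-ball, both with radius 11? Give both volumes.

V_7(11) ≈ 9.20723e+07. V_9(11) ≈ 7.77771e+09. The 9-ball is larger.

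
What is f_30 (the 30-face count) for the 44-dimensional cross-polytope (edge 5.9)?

Number of 30-faces = 2^(30+1) · C(44,30+1) = 2147483648 · 51915526432 = 111487744090031783936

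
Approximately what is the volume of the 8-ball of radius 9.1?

The n-ball volume is π^(n/2)·r^n/Γ(n/2+1). With n=8, r=9.1: V ≈ 1.90862e+08.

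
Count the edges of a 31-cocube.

Number of 1-faces = 2^(1+1) · C(31,1+1) = 4 · 465 = 1860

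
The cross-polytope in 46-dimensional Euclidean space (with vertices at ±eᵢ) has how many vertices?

Number of vertices = 2n = 92.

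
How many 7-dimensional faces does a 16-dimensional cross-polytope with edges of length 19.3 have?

Each 7-face is the convex hull of 8 vertices, one chosen as ±e_i from each of 8 distinct axes: 2^8·C(16,8) = 3294720.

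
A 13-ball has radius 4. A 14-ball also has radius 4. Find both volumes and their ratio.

V_13(4) ≈ 6.11113e+07. V_14(4) ≈ 1.60864e+08. Ratio V_13/V_14 ≈ 0.3799.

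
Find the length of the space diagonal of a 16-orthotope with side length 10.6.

d = √(10.6² + 10.6² + ... + 10.6²) [16 terms] = √(16·10.6²) = 10.6√16 = 42.4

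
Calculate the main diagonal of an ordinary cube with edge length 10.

The space diagonal of an n-cube of side s is s√n. Here 10·√3 ≈ 17.3205.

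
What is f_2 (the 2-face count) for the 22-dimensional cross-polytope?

f_2(22-orthoplex) = 2^3 · (22 choose 3) = 12320.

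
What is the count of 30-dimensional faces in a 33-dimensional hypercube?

An n-cube has C(n,k)·2^(n-k) k-faces. Here C(33,30)·2^3 = 5456·8 = 43648.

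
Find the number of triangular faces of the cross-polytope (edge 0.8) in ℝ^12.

f_2(12-orthoplex) = 2^3 · (12 choose 3) = 1760.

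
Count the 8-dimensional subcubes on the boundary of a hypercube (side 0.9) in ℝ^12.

An n-cube has C(n,k)·2^(n-k) k-faces. Here C(12,8)·2^4 = 495·16 = 7920.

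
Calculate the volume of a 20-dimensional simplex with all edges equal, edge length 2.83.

V = (2.83^20 / 20!) · √((20+1) / 2^20) ≈ 1.99716e-12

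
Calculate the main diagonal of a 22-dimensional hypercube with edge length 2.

||(2,2,...,2)|| = √(22)·2 ≈ 9.38083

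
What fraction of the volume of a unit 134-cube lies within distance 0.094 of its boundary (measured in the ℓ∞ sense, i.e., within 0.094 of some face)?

1 - (1 - 2·0.094)^134 = 1 - 0.812^134 ≈ 1 - 7.595e-13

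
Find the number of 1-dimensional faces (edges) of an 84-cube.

An n-cube has n·2^(n-1) edges. With n = 84: 84·9671406556917033397649408 = 812398150781030805402550272.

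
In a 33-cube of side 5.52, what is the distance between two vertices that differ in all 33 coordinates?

The space diagonal of an n-cube of side s is s√n. Here 5.52·√33 ≈ 31.71.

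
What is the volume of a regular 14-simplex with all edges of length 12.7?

V_14 = √(15) · 12.7^14 / (14! · 2^(14/2)) ≈ 985.552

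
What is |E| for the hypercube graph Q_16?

Each of the 2^16 = 65536 vertices has degree 16; total edges = 16·2^16/2 = 524288.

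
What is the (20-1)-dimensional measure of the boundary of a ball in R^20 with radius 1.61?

The surface area of an n-ball is 2π^(n/2) r^(n-1) / Γ(n/2). For n=20, r=1.61: 4389.93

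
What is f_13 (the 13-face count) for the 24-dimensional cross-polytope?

An n-cross-polytope has 2^(k+1)·C(n,k+1) k-faces. Here 2^14·C(24,14) = 16384·1961256 = 32133218304.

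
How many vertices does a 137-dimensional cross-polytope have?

The 137-dimensional cross-polytope has 2n = 2·137 = 274 vertices.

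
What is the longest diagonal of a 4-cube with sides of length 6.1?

The space diagonal of an n-cube of side s is s√n. Here 6.1·√4 = 12.2.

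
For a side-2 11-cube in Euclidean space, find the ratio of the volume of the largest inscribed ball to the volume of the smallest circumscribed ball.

The radii are 2/2 and 2√11/2, so the volume ratio is (1/√11)^11 = 11^{-11/2} ≈ 1.87215e-06.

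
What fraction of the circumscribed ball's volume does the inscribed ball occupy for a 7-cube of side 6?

V_in / V_out = (r_in/r_out)^7 = (1/√7)^7 = 7^(-7/2) ≈ 0.00110194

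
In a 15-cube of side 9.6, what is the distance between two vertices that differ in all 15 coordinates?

Diagonal = √15 · 9.6 ≈ 37.1806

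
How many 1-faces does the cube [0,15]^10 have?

An n-cube has n·2^(n-1) edges. With n = 10: 10·512 = 5120.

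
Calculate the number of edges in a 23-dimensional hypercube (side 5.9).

Each of the 2^23 = 8388608 vertices has degree 23; total edges = 23·2^23/2 = 96468992.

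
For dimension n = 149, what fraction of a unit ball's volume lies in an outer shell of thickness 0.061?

1 - (1-0.061)^149 ≈ 0.999915 ≈ 99.9915%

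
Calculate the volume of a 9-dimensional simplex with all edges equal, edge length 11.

For a regular n-simplex with edge a, V = (a^n / n!)·√((n+1)/2^n). With a=11, n=9: V ≈ 908.105.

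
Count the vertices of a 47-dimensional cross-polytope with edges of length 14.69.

The vertices are ±e_1, ..., ±e_47, so there are 2·47 = 94.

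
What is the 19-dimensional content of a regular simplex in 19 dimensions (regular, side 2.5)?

Volume = 2.5^19 · √(20/2^19) / 19! ≈ 1.84712e-12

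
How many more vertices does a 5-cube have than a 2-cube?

The 5-cube has 2^5 = 32 vertices. The 2-cube has 2^2 = 4 vertices. Difference: 32 - 4 = 28.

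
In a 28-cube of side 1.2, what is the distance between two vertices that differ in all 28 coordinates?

Diagonal = √28 · 1.2 ≈ 6.3498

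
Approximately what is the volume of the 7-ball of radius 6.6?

Volume = π^{7/2}·(6.6)^7/Γ(9/2) ≈ 2.57744e+06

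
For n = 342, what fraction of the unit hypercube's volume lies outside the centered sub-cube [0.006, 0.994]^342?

The inner cube has side 1-2·0.006 = 0.988 and volume (0.988)^342 ≈ 0.0161, so the shell holds 0.983898 of the volume.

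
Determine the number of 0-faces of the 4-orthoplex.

Each 0-face is the convex hull of 1 vertex, one chosen as ±e_i from each of 1 distinct axis: 2^1·C(4,1) = 8.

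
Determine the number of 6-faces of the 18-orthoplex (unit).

Each 6-face is the convex hull of 7 vertices, one chosen as ±e_i from each of 7 distinct axes: 2^7·C(18,7) = 4073472.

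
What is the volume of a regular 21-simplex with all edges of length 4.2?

Volume = 4.2^21 · √(22/2^21) / 21! ≈ 7.76761e-10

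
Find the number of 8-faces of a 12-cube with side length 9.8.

An n-cube has C(n,k)·2^(n-k) k-faces. Here C(12,8)·2^4 = 495·16 = 7920.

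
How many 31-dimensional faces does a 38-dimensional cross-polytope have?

Each 31-face is the convex hull of 32 vertices, one chosen as ±e_i from each of 32 distinct axes: 2^32·C(38,32) = 11857034609688576.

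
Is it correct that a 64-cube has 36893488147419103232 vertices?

False. The 64-cube has 2^64 = 18446744073709551616 vertices.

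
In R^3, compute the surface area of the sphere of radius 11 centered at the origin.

|∂B_3(11)| = 4πr² = 4π·(11)² ≈ 1520.53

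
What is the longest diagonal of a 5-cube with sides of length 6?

The space diagonal of an n-cube of side s is s√n. Here 6·√5 ≈ 13.4164.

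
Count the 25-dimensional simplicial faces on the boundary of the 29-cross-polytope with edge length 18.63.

An n-cross-polytope has 2^(k+1)·C(n,k+1) k-faces. Here 2^26·C(29,26) = 67108864·3654 = 245215789056.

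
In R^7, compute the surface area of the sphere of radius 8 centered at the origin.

S = n·V_n(r)/r = 7·V_7(8)/8 (volume-to-surface relation), giving 4194304·π^3/15 ≈ 8.66998e+06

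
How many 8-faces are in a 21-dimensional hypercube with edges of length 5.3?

Number of 8-faces = C(21,8) · 2^(21-8) = 203490 · 8192 = 1666990080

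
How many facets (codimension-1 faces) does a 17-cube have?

An n-cube has C(n,k)·2^(n-k) k-faces. Here C(17,16)·2^1 = 17·2 = 34.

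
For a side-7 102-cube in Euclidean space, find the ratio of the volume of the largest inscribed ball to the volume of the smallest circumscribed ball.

V_in / V_out = (r_in/r_out)^102 = (1/√102)^102 = 102^(-102/2) ≈ 3.64243e-103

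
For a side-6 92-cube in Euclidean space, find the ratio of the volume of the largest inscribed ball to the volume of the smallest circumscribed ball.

V_in / V_out = (r_in/r_out)^92 = (1/√92)^92 = 92^(-92/2) ≈ 4.63191e-91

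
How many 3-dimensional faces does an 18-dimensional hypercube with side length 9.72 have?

f_3(18-cube) = (18 choose 3) · 2^15 = 26738688.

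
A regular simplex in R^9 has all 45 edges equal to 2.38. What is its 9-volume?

V = (2.38^9 / 9!) · √((9+1) / 2^9) ≈ 0.000943614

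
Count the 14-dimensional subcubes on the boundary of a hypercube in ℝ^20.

An n-cube has C(n,k)·2^(n-k) k-faces. Here C(20,14)·2^6 = 38760·64 = 2480640.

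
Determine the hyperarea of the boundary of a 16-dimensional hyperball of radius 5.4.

The surface area of an n-ball is 2π^(n/2) r^(n-1) / Γ(n/2). For n=16, r=5.4: 3.64506e+11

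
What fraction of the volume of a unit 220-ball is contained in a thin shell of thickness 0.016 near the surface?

Shell fraction = 1 - (1-0.016)^220 ≈ 0.971231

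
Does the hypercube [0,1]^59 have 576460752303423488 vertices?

True. The 59-cube has 2^59 = 576460752303423488 vertices.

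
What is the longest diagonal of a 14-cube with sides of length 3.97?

The space diagonal of an n-cube of side s is s√n. Here 3.97·√14 ≈ 14.8544.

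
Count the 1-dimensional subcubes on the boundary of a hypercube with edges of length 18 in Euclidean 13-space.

Choose 1 of 13 axes to span the face (C(13,1) = 13 ways), then fix each of the remaining 12 coordinates at one of its two extreme values (2^12 = 4096 ways): 13·4096 = 53248.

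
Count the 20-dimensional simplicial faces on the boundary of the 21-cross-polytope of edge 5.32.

f_20(21-orthoplex) = 2^21 · (21 choose 21) = 2097152.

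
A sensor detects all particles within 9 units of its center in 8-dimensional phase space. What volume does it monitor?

V_8(9) = π^(8/2) · (9)^8 / Γ(8/2 + 1) = 14348907·π^4/8 ≈ 1.74714e+08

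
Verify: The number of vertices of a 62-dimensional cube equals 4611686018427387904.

True. The 62-cube has 2^62 = 4611686018427387904 vertices.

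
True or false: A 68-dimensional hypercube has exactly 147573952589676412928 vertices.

False. The 68-cube has 2^68 = 295147905179352825856 vertices.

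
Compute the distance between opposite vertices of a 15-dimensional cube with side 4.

d = √(4² + 4² + ... + 4²) [15 terms] = √(15·4²) = 4√15 ≈ 15.4919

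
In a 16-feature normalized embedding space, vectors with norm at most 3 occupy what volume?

Volume = π^{16/2}·(3)^16/Γ(9) = 4782969·π^8/4480 ≈ 1.01302e+07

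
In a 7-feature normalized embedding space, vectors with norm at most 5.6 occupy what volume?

Volume = π^{7/2}·(5.6)^7/Γ(9/2) ≈ 816012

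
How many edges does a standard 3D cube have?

Each of the 2^3 = 8 vertices has degree 3; total edges = 3·2^3/2 = 12.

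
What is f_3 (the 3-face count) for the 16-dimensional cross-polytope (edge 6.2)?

f_3(16-orthoplex) = 2^4 · (16 choose 4) = 29120.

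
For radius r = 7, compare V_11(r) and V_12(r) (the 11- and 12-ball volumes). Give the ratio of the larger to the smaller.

V_11(7) ≈ 3.72549e+09, V_12(7) ≈ 1.84818e+10. The 12-ball is larger by a factor of 4.961.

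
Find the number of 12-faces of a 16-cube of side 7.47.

f_12(16-cube) = (16 choose 12) · 2^4 = 29120.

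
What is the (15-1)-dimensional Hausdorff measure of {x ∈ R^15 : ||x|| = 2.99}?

S_15(2.99) = 2·π^(15/2)·(2.99)^14 / Γ(15/2) ≈ 2.61167e+07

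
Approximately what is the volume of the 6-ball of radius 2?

V_6(2) = π^(6/2) · (2)^6 / Γ(6/2 + 1) = 32·π^3/3 ≈ 330.734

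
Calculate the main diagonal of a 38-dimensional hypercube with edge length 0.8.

||(0.8,0.8,...,0.8)|| = √(38)·0.8 ≈ 4.93153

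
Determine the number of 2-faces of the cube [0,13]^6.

Choose 2 of 6 axes to span the face (C(6,2) = 15 ways), then fix each of the remaining 4 coordinates at one of its two extreme values (2^4 = 16 ways): 15·16 = 240.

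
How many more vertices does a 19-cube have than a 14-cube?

The 19-cube has 2^19 = 524288 vertices. The 14-cube has 2^14 = 16384 vertices. Difference: 524288 - 16384 = 507904.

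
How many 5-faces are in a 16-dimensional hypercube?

An n-cube has C(n,k)·2^(n-k) k-faces. Here C(16,5)·2^11 = 4368·2048 = 8945664.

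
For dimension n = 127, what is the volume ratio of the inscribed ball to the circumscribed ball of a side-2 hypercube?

V_in/V_out = n^(-n/2) = 127^(-127/2) ≈ 2.56132e-134.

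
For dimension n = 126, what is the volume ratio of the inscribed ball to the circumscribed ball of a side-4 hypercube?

The radii are 4/2 and 4√126/2, so the volume ratio is (1/√126)^126 = 126^{-126/2} ≈ 4.74958e-133.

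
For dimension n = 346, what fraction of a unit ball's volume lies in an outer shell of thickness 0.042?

1 - (1-0.042)^346 ≈ 0.9999996432 ≈ 99.999964%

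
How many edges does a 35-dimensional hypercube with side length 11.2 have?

Each of the 2^35 = 34359738368 vertices has degree 35; total edges = 35·2^35/2 = 601295421440.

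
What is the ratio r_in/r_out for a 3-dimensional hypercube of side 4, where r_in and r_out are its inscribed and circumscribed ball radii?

r_in = 4/2 (half the side); r_out = 4√3/2 (half the diagonal). Ratio = 1/√3 ≈ 0.57735.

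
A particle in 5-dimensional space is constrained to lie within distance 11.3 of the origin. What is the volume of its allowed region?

Volume = π^{5/2}·(11.3)^5/Γ(7/2) ≈ 969819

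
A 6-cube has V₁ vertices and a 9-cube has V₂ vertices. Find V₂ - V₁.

V₁ = 2^6 = 64. V₂ = 2^9 = 512. V₂ - V₁ = 448.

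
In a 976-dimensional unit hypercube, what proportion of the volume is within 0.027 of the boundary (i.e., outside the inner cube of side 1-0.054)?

1 - (1 - 2·0.027)^976 = 1 - 0.946^976 ≈ 1 - 2.95e-24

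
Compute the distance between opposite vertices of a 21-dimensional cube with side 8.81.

||(8.81,8.81,...,8.81)|| = √(21)·8.81 ≈ 40.3725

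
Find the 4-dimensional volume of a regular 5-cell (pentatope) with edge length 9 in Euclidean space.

For a regular n-simplex with edge a, V = (a^n / n!)·√((n+1)/2^n). With a=9, n=4: V ≈ 152.821.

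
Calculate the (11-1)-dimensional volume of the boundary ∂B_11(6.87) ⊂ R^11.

S = n·V_n(r)/r = 11·V_11(6.87)/6.87 (volume-to-surface relation), giving 4.85361e+09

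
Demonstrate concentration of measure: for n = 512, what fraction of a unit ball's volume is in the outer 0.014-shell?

1 - (1-0.014)^512 ≈ 0.999267 ≈ 99.93%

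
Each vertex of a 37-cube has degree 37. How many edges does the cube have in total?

Each of the 2^37 = 137438953472 vertices has degree 37; total edges = 37·2^37/2 = 2542620639232.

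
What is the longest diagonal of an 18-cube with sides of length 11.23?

||(11.23,11.23,...,11.23)|| = √(18)·11.23 ≈ 47.6449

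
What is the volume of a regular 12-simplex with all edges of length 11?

V_12 = √(13) · 11^12 / (12! · 2^(12/2)) ≈ 369.119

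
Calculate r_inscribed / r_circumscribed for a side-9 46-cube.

Ratio = (s/2)/(s√46/2) = 46^(-1/2) ≈ 0.147442.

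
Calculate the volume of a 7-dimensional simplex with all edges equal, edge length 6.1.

V = (6.1^7 / 7!) · √((7+1) / 2^7) ≈ 15.589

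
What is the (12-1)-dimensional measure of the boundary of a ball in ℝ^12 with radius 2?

S = n·V_n(r)/r = 12·V_12(2)/2 (volume-to-surface relation), giving 512·π^6/15 ≈ 32815.4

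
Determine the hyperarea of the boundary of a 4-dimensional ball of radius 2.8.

|∂B_4(2.8)| ≈ 433.315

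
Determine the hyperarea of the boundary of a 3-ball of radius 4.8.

The surface area of an n-ball is 2π^(n/2) r^(n-1) / Γ(n/2). For n=3, r=4.8: 4πr² = 4π·(4.8)² ≈ 289.529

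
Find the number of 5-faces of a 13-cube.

f_5(13-cube) = (13 choose 5) · 2^8 = 329472.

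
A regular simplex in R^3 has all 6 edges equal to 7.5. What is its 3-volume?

Volume = (√2/12) · 7.5³ = 49.7184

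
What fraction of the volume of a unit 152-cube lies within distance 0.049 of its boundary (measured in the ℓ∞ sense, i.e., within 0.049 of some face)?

Shell fraction = 1 - (1-0.098)^152 ≈ 0.9999998446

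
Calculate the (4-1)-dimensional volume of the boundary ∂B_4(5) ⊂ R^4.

S_4(5) = 2·π^(4/2)·(5)^3 / Γ(4/2) = 250·π^2 ≈ 2467.4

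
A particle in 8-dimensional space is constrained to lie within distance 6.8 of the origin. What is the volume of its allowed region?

Volume = π^{8/2}·(6.8)^8/Γ(5) ≈ 1.85549e+07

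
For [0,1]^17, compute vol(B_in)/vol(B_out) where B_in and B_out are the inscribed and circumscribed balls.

V_in/V_out = n^(-n/2) = 17^(-17/2) ≈ 3.47684e-11.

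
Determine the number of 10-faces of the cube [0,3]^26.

Number of 10-faces = C(26,10) · 2^(26-10) = 5311735 · 65536 = 348109864960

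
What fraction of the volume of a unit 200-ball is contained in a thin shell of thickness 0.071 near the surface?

V(inner)/V(outer) = ((1-0.071)/1)^200 ≈ 4.01e-07, so the shell fraction is 0.999999599.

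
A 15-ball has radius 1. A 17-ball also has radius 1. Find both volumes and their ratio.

V_15(1) ≈ 0.381443. V_17(1) ≈ 0.140981. Ratio V_15/V_17 ≈ 2.706.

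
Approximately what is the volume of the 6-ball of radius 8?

V = 131072·π^3/3 ≈ 1.35468e+06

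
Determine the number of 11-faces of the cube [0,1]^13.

Choose 11 of 13 axes to span the face (C(13,11) = 78 ways), then fix each of the remaining 2 coordinates at one of its two extreme values (2^2 = 4 ways): 78·4 = 312.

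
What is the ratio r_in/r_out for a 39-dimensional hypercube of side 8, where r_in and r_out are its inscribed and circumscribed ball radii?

For an n-cube of any side s, the inradius is s/2 and the circumradius is s√n/2, so the ratio is 1/√39 ≈ 0.160128.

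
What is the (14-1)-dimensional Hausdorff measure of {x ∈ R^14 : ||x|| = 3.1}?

The surface area of an n-ball is 2π^(n/2) r^(n-1) / Γ(n/2). For n=14, r=3.1: 2.04856e+07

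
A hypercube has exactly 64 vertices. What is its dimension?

The n-cube has 2^n vertices, and 64 = 2^6, so n = 6.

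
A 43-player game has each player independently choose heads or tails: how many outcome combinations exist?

Each vertex is a binary string of length 43, so there are 2^43 = 8796093022208.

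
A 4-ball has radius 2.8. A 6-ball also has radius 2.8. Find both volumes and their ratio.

V_4(2.8) ≈ 303.321. V_6(2.8) ≈ 2490.27. Ratio V_4/V_6 ≈ 0.1218.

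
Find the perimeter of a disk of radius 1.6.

|∂B_2(1.6)| = 2πr = 2π·1.6 ≈ 10.0531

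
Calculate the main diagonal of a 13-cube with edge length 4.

d = √(4² + 4² + ... + 4²) [13 terms] = √(13·4²) = 4√13 ≈ 14.4222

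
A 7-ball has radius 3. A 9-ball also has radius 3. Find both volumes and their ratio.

V_7(3) ≈ 10333.1. V_9(3) ≈ 64924.6. Ratio V_7/V_9 ≈ 0.1592.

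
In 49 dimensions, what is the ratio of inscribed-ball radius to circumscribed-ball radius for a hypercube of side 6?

Ratio = (s/2)/(s√49/2) = 49^(-1/2) ≈ 0.142857.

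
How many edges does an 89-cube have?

The 89-cube has n·2^(n-1) = 89·2^88 = 89·309485009821345068724781056 = 27544165874099711116505513984 edges.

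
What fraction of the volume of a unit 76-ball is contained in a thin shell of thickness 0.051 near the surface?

Shell fraction = 1 - (1-0.051)^76 ≈ 0.981283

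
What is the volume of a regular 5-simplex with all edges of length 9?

V_5 = √(6) · 9^5 / (5! · 2^(5/2)) ≈ 213.075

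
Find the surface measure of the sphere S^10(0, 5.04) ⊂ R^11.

S = n·V_n(r)/r = 11·V_11(5.04)/5.04 (volume-to-surface relation), giving 2.19181e+08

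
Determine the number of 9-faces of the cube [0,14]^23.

Choose 9 of 23 axes to span the face (C(23,9) = 817190 ways), then fix each of the remaining 14 coordinates at one of its two extreme values (2^14 = 16384 ways): 817190·16384 = 13388840960.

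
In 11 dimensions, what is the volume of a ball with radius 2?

V = 131072·π^5/10395 ≈ 3858.64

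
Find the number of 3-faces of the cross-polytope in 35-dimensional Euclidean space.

Number of 3-faces = 2^(3+1) · C(35,3+1) = 16 · 52360 = 837760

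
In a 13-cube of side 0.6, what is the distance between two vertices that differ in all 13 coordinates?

Diagonal = √13 · 0.6 ≈ 2.16333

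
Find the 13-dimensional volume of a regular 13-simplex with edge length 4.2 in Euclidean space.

For a regular n-simplex with edge a, V = (a^n / n!)·√((n+1)/2^n). With a=4.2, n=13: V ≈ 0.000840097.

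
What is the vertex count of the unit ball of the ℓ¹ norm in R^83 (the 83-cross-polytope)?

Number of vertices = 2n = 166.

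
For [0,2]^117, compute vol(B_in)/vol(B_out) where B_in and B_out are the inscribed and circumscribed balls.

The radii are 2/2 and 2√117/2, so the volume ratio is (1/√117)^117 = 117^{-117/2} ≈ 1.02595e-121.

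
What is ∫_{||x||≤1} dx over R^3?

Volume = π^{3/2}·(1)^3/Γ(5/2) = 4·π/3 ≈ 4.18879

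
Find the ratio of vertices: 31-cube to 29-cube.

The 31-cube has 2^31 = 2147483648 vertices. The 29-cube has 2^29 = 536870912 vertices. Ratio: 2147483648/536870912 = 4.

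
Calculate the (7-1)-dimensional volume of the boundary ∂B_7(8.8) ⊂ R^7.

The surface area of an n-ball is 2π^(n/2) r^(n-1) / Γ(n/2). For n=7, r=8.8: 1.53594e+07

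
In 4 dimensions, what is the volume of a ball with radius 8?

The n-ball volume is π^(n/2)·r^n/Γ(n/2+1). With n=4, r=8: V = 2048·π^2 ≈ 20212.9.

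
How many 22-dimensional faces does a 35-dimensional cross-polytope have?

An n-cross-polytope has 2^(k+1)·C(n,k+1) k-faces. Here 2^23·C(35,23) = 8388608·834451800 = 6999889045094400.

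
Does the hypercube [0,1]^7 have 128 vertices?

True. The 7-cube has 2^7 = 128 vertices.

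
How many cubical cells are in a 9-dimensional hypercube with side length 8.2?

An n-cube has C(n,k)·2^(n-k) k-faces. Here C(9,3)·2^6 = 84·64 = 5376.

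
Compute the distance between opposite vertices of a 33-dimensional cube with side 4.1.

d = √(4.1² + 4.1² + ... + 4.1²) [33 terms] = √(33·4.1²) = 4.1√33 ≈ 23.5527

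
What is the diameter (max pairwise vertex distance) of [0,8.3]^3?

Diagonal = √3 · 8.3 ≈ 14.376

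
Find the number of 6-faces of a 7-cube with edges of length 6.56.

f_6(7-cube) = (7 choose 6) · 2^1 = 14.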